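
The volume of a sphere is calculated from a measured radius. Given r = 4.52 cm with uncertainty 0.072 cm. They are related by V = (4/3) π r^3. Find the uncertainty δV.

V ∝ r^3, so δV/V = |3| · δr/r = 3 × 0.0159 = 0.0478.
V = 387 cm^3, so δV = 0.0478 × 387 = 18.5 cm^3.

18.5 cm^3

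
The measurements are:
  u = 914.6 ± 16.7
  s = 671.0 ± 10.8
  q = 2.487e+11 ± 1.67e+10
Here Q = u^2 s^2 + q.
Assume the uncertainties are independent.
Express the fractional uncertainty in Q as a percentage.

Let p = u^2·s^2 = 3.766e+11. δp/p = √((2·δu/u)² + (2·δs/s)²) = √(0.00133 + 0.00104) = 0.0487, so δp = 1.83e+10.
Q = p + q: δQ = √(δp² + δq²) = √(3.36e+20 + 2.79e+20) = 2.48e+10
Q = 6.253e+11, so δQ/Q = 2.48e+10/6.253e+11 = 0.0397.

3.97%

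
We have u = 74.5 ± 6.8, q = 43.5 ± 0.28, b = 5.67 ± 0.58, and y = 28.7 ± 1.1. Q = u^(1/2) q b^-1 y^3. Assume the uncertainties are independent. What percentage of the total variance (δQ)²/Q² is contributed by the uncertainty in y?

(δQ/Q)² = (½·δu/u)² + (1·δq/q)² + (-1·δb/b)² + (3·δy/y)²
  u term: (0.5×0.0913)² = 0.00208
  q term: (1×0.00644)² = 4.14e-05
  b term: (-1×0.102)² = 0.0105
  y term: (3×0.0383)² = 0.0132
Total = 0.0258. Share from y = 0.0132/0.0258 = 0.512.

51.2%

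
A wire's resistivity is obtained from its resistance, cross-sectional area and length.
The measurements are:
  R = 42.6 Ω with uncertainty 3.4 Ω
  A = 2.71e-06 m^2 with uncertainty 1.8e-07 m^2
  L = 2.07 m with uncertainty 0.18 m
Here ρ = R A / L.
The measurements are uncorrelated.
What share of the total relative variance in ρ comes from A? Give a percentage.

(δρ/ρ)² = (1·δR/R)² + (1·δA/A)² + (-1·δL/L)²
  R term: (1×0.0798)² = 0.00637
  A term: (1×0.0664)² = 0.00441
  L term: (-1×0.0870)² = 0.00756
Total = 0.0183. Share from A = 0.00441/0.0183 = 0.241.

24.1%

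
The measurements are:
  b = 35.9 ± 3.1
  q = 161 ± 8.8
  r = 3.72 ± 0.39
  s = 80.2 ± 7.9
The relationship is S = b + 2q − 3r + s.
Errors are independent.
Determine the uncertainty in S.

19.6

For a sum/difference, combine absolute errors in quadrature:
  (δb)² = 9.61;  (2·δq)² = 310;  (3·δr)² = 1.37;  (δs)² = 62.4
δS = √(383) = 19.6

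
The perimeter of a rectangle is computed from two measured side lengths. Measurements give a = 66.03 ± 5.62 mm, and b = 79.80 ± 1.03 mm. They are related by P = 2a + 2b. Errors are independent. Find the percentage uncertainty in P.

P is a linear combination, so absolute uncertainties add in quadrature:
  (2·δa)² = 126;  (2·δb)² = 4.24
δP = √(131) = 11.4 mm
P = 291.7 mm, so δP/P = 11.4/291.7 = 0.0392.

3.92%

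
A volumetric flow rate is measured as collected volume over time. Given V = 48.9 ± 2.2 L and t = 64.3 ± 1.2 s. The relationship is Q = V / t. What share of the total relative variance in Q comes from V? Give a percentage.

(δQ/Q)² = (1·δV/V)² + (-1·δt/t)²
  V term: (1×0.0450)² = 0.00202
  t term: (-1×0.0187)² = 0.000348
Total = 0.00237. Share from V = 0.00202/0.00237 = 0.853.

85.3%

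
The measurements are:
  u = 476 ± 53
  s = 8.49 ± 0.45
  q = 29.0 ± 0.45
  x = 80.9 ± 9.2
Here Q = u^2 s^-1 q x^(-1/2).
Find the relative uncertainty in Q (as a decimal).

0.236

Each factor contributes (exponent × relative error)² to (δQ/Q)²:
  (2·δu/u)² = (2×0.111)² = 0.0496;  (-1·δs/s)² = (-1×0.0530)² = 0.00281;  (1·δq/q)² = (1×0.0155)² = 0.000241;  (−½·δx/x)² = (-0.5×0.114)² = 0.00323
δQ/Q = √(0.0559) = 0.236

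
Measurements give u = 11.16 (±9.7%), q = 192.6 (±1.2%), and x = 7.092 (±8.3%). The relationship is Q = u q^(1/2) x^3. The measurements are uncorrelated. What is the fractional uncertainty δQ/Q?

For a monomial Q ∝ u, q^(1/2), x^3, fractional errors add in quadrature:
  (1·δu/u)² = (1×0.0970)² = 0.00941;  (½·δq/q)² = (0.5×0.0120)² = 3.6e-05;  (3·δx/x)² = (3×0.0830)² = 0.0620
δQ/Q = √(0.0714) = 0.267

0.267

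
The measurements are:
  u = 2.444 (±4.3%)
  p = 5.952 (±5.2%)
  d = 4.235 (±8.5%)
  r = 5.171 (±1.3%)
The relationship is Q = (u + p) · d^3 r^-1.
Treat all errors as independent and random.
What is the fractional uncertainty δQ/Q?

Let w = u + p = 8.396. δw = √(δu² + δp²) = √(0.0110 + 0.0958) = 0.327, so δw/w = 0.0389.
Q is then a monomial in w, d, r:
δQ/Q = √((δw/w)² + (3·δd/d)² + (-1·δr/r)²) = √(0.00152 + 0.0650 + 0.000169) = 0.258

0.258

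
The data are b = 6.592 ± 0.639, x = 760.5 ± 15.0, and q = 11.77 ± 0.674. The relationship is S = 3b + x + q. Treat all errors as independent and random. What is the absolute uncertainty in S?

Absolute uncertainties add in quadrature for a linear combination:
  (3·δb)² = 3.67;  (δx)² = 225;  (δq)² = 0.454
δS = √(229) = 15.1

15.1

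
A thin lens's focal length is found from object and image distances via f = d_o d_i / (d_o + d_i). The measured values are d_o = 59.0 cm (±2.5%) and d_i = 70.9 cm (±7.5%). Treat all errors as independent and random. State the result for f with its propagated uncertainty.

32.2 ± 1.18 cm

∂f/∂d_o = (d_i/(d_o+d_i))² = 0.298;  ∂f/∂d_i = (d_o/(d_o+d_i))² = 0.206
δf = √((∂f/∂d_o · δd_o)² + (∂f/∂d_i · δd_i)²) = √(0.193 + 1.20) = 1.18 cm
f = 32.2 cm.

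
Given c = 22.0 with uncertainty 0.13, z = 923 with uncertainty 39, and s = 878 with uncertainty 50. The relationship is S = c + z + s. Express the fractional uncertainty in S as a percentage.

3.48%

Absolute uncertainties add in quadrature for a linear combination:
  (δc)² = 0.0169;  (δz)² = 1520;  (δs)² = 2500
δS = √(4020) = 63.4
S = 1820, so δS/S = 63.4/1820 = 0.0348.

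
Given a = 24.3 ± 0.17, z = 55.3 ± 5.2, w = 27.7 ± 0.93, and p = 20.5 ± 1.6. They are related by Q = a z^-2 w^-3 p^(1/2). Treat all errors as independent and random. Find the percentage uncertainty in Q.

Relative error in a monomial: (δQ/Q)² = Σ (nᵢ · δxᵢ/xᵢ)².
  (1·δa/a)² = (1×0.00700)² = 4.89e-05;  (-2·δz/z)² = (-2×0.0940)² = 0.0354;  (-3·δw/w)² = (-3×0.0336)² = 0.0101;  (½·δp/p)² = (0.5×0.0780)² = 0.00152
δQ/Q = √(0.0471) = 0.217

21.7%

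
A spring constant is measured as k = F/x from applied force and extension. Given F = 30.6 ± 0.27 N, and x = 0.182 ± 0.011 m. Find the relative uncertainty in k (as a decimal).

Products/powers → add relative errors in quadrature, weighted by exponent:
  (1·δF/F)² = (1×0.00882)² = 7.79e-05;  (-1·δx/x)² = (-1×0.0604)² = 0.00365
δk/k = √(0.00373) = 0.0611

0.0611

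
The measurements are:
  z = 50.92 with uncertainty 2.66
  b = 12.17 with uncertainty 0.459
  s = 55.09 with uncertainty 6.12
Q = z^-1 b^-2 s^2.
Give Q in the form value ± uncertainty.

0.4024 ± 0.0967

Each factor contributes (exponent × relative error)² to (δQ/Q)²:
  (-1·δz/z)² = (-1×0.0522)² = 0.00273;  (-2·δb/b)² = (-2×0.0377)² = 0.00569;  (2·δs/s)² = (2×0.111)² = 0.0494
δQ/Q = √(0.0578) = 0.240
Q = 0.4024, so δQ = 0.240 × 0.4024 = 0.0967.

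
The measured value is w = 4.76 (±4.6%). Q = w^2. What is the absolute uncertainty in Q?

2.08

Q ∝ w^2, so δQ/Q = |2| · δw/w = 2 × 0.0460 = 0.0920.
Q = 22.7, so δQ = 0.0920 × 22.7 = 2.08.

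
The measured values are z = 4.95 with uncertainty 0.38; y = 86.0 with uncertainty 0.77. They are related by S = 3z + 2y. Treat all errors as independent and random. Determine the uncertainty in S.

1.92

For a sum/difference, combine absolute errors in quadrature:
  (3·δz)² = 1.30;  (2·δy)² = 2.37
δS = √(3.67) = 1.92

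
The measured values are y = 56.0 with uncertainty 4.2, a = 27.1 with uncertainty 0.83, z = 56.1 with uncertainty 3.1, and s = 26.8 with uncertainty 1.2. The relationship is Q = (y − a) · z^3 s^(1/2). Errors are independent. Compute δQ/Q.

0.223

Let u = y − a = 28.9. δu = √(δy² + δa²) = √(17.6 + 0.689) = 4.28, so δu/u = 0.148.
Q is then a monomial in u, z, s:
δQ/Q = √((δu/u)² + (3·δz/z)² + (½·δs/s)²) = √(0.0219 + 0.0275 + 0.000501) = 0.223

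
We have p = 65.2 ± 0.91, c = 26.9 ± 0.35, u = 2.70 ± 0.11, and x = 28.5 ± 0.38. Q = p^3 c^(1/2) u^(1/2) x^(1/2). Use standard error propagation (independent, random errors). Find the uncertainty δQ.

5.99e+05

Products/powers → add relative errors in quadrature, weighted by exponent:
  (3·δp/p)² = (3×0.0140)² = 0.00175;  (½·δc/c)² = (0.5×0.0130)² = 4.23e-05;  (½·δu/u)² = (0.5×0.0407)² = 0.000415;  (½·δx/x)² = (0.5×0.0133)² = 4.44e-05
δQ/Q = √(0.00225) = 0.0475
Q = 1.26e+07, so δQ = 0.0475 × 1.26e+07 = 5.99e+05.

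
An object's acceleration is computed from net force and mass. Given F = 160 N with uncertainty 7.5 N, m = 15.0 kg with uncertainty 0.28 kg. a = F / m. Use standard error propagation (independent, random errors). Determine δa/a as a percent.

5.05%

Relative error in a monomial: (δa/a)² = Σ (nᵢ · δxᵢ/xᵢ)².
  (1·δF/F)² = (1×0.0469)² = 0.00220;  (-1·δm/m)² = (-1×0.0187)² = 0.000348
δa/a = √(0.00255) = 0.0505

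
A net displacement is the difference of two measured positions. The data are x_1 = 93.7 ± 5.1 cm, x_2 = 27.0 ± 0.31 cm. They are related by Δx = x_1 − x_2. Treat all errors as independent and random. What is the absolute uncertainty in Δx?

Sums and differences: (δΔx)² = Σ (cᵢ δxᵢ)².
  (δx_1)² = 26.0;  (δx_2)² = 0.0961
δΔx = √(26.1) = 5.11 cm

5.11 cm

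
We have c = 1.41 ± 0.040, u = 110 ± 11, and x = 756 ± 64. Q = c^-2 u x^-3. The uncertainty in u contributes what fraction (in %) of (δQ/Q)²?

(δQ/Q)² = (-2·δc/c)² + (1·δu/u)² + (-3·δx/x)²
  c term: (-2×0.0284)² = 0.00322
  u term: (1×0.100)² = 0.0100
  x term: (-3×0.0847)² = 0.0645
Total = 0.0777. Share from u = 0.0100/0.0777 = 0.129.

12.9%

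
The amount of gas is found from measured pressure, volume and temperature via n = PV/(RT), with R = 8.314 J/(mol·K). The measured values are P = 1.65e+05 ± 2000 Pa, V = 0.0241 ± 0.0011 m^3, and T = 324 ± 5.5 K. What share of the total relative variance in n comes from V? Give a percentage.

(δn/n)² = (1·δP/P)² + (1·δV/V)² + (-1·δT/T)²
  P term: (1×0.0121)² = 0.000147
  V term: (1×0.0456)² = 0.00208
  T term: (-1×0.0170)² = 0.000288
Total = 0.00252. Share from V = 0.00208/0.00252 = 0.827.

82.7%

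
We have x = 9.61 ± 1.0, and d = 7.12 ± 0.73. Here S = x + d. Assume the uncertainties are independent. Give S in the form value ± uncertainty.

Absolute uncertainties add in quadrature for a linear combination:
  (δx)² = 1.00;  (δd)² = 0.533
δS = √(1.53) = 1.24
S = 16.7.

16.7 ± 1.24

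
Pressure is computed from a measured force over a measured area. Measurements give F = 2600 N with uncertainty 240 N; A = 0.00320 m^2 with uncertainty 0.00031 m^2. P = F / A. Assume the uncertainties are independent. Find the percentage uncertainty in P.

13.4%

Products/powers → add relative errors in quadrature, weighted by exponent:
  (1·δF/F)² = (1×0.0923)² = 0.00852;  (-1·δA/A)² = (-1×0.0969)² = 0.00938
δP/P = √(0.0179) = 0.134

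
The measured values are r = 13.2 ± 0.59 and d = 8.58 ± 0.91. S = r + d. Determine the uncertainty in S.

S is a linear combination, so absolute uncertainties add in quadrature:
  (δr)² = 0.348;  (δd)² = 0.828
δS = √(1.18) = 1.08

1.08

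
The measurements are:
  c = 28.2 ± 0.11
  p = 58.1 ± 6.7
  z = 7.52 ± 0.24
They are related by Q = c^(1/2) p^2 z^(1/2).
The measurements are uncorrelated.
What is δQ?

Relative error in a monomial: (δQ/Q)² = Σ (nᵢ · δxᵢ/xᵢ)².
  (½·δc/c)² = (0.5×0.00390)² = 3.8e-06;  (2·δp/p)² = (2×0.115)² = 0.0532;  (½·δz/z)² = (0.5×0.0319)² = 0.000255
δQ/Q = √(0.0535) = 0.231
Q = 49200, so δQ = 0.231 × 49200 = 11400.

11400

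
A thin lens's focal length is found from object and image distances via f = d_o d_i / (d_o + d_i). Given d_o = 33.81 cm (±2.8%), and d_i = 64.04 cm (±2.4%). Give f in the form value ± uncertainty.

22.13 ± 0.445 cm

∂f/∂d_o = (d_i/(d_o+d_i))² = 0.428;  ∂f/∂d_i = (d_o/(d_o+d_i))² = 0.119
δf = √((∂f/∂d_o · δd_o)² + (∂f/∂d_i · δd_i)²) = √(0.164 + 0.0337) = 0.445 cm
f = 22.13 cm.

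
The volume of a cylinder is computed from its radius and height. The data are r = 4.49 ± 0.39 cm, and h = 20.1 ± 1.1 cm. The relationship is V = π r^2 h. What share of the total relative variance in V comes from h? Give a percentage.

(δV/V)² = (2·δr/r)² + (1·δh/h)²
  r term: (2×0.0869)² = 0.0302
  h term: (1×0.0547)² = 0.00299
Total = 0.0332. Share from h = 0.00299/0.0332 = 0.0903.

9.03%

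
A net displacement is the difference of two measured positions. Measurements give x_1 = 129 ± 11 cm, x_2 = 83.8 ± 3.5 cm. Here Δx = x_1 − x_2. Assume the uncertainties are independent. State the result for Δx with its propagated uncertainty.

45.2 ± 11.5 cm

Sums and differences: (δΔx)² = Σ (cᵢ δxᵢ)².
  (δx_1)² = 121;  (δx_2)² = 12.2
δΔx = √(133) = 11.5 cm
Δx = 45.2 cm.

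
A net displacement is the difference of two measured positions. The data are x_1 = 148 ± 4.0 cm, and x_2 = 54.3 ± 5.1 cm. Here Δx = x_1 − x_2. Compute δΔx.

6.48 cm

Sums and differences: (δΔx)² = Σ (cᵢ δxᵢ)².
  (δx_1)² = 16.0;  (δx_2)² = 26.0
δΔx = √(42.0) = 6.48 cm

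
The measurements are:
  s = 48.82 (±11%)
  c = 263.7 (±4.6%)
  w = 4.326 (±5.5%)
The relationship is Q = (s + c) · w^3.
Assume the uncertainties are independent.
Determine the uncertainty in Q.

Let u = s + c = 312.5. δu = √(δs² + δc²) = √(28.8 + 147) = 13.3, so δu/u = 0.0424.
Q is then a monomial in u, w:
δQ/Q = √((δu/u)² + (3·δw/w)²) = √(0.00180 + 0.0272) = 0.170
Q = 25300, so δQ = 0.170 × 25300 = 4310.

4310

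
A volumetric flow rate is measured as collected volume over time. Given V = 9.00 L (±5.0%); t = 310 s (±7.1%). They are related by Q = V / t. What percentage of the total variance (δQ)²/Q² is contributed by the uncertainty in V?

33.2%

(δQ/Q)² = (1·δV/V)² + (-1·δt/t)²
  V term: (1×0.0500)² = 0.00250
  t term: (-1×0.0710)² = 0.00504
Total = 0.00754. Share from V = 0.00250/0.00754 = 0.332.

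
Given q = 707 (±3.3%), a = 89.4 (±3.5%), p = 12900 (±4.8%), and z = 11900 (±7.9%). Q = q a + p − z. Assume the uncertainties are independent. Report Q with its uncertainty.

Let w = q·a = 63200. δw/w = √((1·δq/q)² + (1·δa/a)²) = √(0.00109 + 0.00123) = 0.0481, so δw = 3040.
Q = w + p − z: δQ = √(δw² + δp² + δz²) = √(9.24e+06 + 3.83e+05 + 8.84e+05) = 3240
Q = 64200.

64200 ± 3240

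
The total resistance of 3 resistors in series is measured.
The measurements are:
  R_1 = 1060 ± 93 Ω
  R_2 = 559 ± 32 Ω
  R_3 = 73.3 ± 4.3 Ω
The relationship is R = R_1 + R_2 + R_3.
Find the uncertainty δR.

For a sum/difference, combine absolute errors in quadrature:
  (δR_1)² = 8650;  (δR_2)² = 1020;  (δR_3)² = 18.5
δR = √(9690) = 98.4 Ω

98.4 Ω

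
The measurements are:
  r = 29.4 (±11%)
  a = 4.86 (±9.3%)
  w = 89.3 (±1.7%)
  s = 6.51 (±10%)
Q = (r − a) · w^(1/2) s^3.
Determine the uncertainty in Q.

Let u = r − a = 24.5. δu = √(δr² + δa²) = √(10.5 + 0.204) = 3.27, so δu/u = 0.133.
Q is then a monomial in u, w, s:
δQ/Q = √((δu/u)² + (½·δw/w)² + (3·δs/s)²) = √(0.0177 + 7.23e-05 + 0.0900) = 0.328
Q = 64000, so δQ = 0.328 × 64000 = 21000.

21000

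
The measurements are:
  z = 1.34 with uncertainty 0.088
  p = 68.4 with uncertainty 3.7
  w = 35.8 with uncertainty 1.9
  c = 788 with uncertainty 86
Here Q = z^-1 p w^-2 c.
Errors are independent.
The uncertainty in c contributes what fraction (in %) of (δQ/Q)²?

39.2%

(δQ/Q)² = (-1·δz/z)² + (1·δp/p)² + (-2·δw/w)² + (1·δc/c)²
  z term: (-1×0.0657)² = 0.00431
  p term: (1×0.0541)² = 0.00293
  w term: (-2×0.0531)² = 0.0113
  c term: (1×0.109)² = 0.0119
Total = 0.0304. Share from c = 0.0119/0.0304 = 0.392.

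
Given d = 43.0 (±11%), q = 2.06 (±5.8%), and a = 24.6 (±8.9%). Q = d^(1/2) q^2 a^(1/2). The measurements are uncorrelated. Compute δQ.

18.8

Each factor contributes (exponent × relative error)² to (δQ/Q)²:
  (½·δd/d)² = (0.5×0.110)² = 0.00303;  (2·δq/q)² = (2×0.0580)² = 0.0135;  (½·δa/a)² = (0.5×0.0890)² = 0.00198
δQ/Q = √(0.0185) = 0.136
Q = 138, so δQ = 0.136 × 138 = 18.8.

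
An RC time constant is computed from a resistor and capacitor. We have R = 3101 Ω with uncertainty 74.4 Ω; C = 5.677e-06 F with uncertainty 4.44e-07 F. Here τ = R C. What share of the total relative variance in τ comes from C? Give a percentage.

(δτ/τ)² = (1·δR/R)² + (1·δC/C)²
  R term: (1×0.0240)² = 0.000576
  C term: (1×0.0782)² = 0.00612
Total = 0.00669. Share from C = 0.00612/0.00669 = 0.914.

91.4%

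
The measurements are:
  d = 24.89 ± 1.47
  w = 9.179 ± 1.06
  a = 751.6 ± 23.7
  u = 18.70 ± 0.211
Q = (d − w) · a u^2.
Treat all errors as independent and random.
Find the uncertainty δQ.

Let h = d − w = 15.71. δh = √(δd² + δw²) = √(2.16 + 1.12) = 1.81, so δh/h = 0.115.
Q is then a monomial in h, a, u:
δQ/Q = √((δh/h)² + (1·δa/a)² + (2·δu/u)²) = √(0.0133 + 0.000994 + 0.000509) = 0.122
Q = 4.129e+06, so δQ = 0.122 × 4.129e+06 = 5.03e+05.

5.03e+05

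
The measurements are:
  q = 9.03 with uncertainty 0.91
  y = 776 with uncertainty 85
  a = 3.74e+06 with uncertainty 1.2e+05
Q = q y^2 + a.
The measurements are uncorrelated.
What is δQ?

Let p = q·y^2 = 5.44e+06. δp/p = √((1·δq/q)² + (2·δy/y)²) = √(0.0102 + 0.0480) = 0.241, so δp = 1.31e+06.
Q = p + a: δQ = √(δp² + δa²) = √(1.72e+12 + 1.44e+10) = 1.32e+06

1.32e+06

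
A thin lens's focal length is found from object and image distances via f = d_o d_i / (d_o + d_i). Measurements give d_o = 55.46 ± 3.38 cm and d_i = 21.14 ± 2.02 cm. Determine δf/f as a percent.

7.12%

∂f/∂d_o = (d_i/(d_o+d_i))² = 0.0762;  ∂f/∂d_i = (d_o/(d_o+d_i))² = 0.524
δf = √((∂f/∂d_o · δd_o)² + (∂f/∂d_i · δd_i)²) = √(0.0663 + 1.12) = 1.09 cm
f = 15.31 cm, so δf/f = 1.09/15.31 = 0.0712.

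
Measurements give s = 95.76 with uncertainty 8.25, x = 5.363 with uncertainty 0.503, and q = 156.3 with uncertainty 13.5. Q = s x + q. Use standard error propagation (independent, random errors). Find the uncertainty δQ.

66.8

Let p = s·x = 513.6. δp/p = √((1·δs/s)² + (1·δx/x)²) = √(0.00742 + 0.00880) = 0.127, so δp = 65.4.
Q = p + q: δQ = √(δp² + δq²) = √(4280 + 182) = 66.8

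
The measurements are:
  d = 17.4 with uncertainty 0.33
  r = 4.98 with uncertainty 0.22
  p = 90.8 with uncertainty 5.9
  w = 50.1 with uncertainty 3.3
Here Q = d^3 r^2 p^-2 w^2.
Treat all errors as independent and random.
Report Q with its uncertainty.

39800 ± 8460

Q is a product of powers, so relative uncertainties combine in quadrature:
  (3·δd/d)² = (3×0.0190)² = 0.00324;  (2·δr/r)² = (2×0.0442)² = 0.00781;  (-2·δp/p)² = (-2×0.0650)² = 0.0169;  (2·δw/w)² = (2×0.0659)² = 0.0174
δQ/Q = √(0.0453) = 0.213
Q = 39800, so δQ = 0.213 × 39800 = 8460.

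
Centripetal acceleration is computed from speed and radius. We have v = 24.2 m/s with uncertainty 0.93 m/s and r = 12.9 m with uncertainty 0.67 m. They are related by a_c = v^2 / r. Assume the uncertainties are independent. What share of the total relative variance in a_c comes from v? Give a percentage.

(δa_c/a_c)² = (2·δv/v)² + (-1·δr/r)²
  v term: (2×0.0384)² = 0.00591
  r term: (-1×0.0519)² = 0.00270
Total = 0.00860. Share from v = 0.00591/0.00860 = 0.687.

68.7%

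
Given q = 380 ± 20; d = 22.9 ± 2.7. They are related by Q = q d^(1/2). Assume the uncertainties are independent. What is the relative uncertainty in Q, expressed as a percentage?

7.90%

For a monomial Q ∝ q, d^(1/2), fractional errors add in quadrature:
  (1·δq/q)² = (1×0.0526)² = 0.00277;  (½·δd/d)² = (0.5×0.118)² = 0.00348
δQ/Q = √(0.00625) = 0.0790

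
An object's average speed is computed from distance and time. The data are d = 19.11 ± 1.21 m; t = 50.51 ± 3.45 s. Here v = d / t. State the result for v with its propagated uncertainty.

Since v is a product/quotient, work with relative uncertainties:
  (1·δd/d)² = (1×0.0633)² = 0.00401;  (-1·δt/t)² = (-1×0.0683)² = 0.00467
δv/v = √(0.00867) = 0.0931
v = 0.3783 m/s, so δv = 0.0931 × 0.3783 = 0.0352 m/s.

0.3783 ± 0.0352 m/s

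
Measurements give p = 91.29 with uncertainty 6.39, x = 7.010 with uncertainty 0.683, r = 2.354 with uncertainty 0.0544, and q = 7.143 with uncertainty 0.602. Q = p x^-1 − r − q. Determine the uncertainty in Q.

1.68

Let w = p·x^-1 = 13.02. δw/w = √((1·δp/p)² + (-1·δx/x)²) = √(0.00490 + 0.00949) = 0.120, so δw = 1.56.
Q = w − r − q: δQ = √(δw² + δr² + δq²) = √(2.44 + 0.00296 + 0.362) = 1.68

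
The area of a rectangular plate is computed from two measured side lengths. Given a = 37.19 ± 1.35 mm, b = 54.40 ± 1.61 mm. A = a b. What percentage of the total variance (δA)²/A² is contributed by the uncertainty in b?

(δA/A)² = (1·δa/a)² + (1·δb/b)²
  a term: (1×0.0363)² = 0.00132
  b term: (1×0.0296)² = 0.000876
Total = 0.00219. Share from b = 0.000876/0.00219 = 0.399.

39.9%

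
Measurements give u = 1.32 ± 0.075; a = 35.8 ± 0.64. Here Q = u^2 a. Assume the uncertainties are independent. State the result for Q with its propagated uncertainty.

62.4 ± 7.18

Products/powers → add relative errors in quadrature, weighted by exponent:
  (2·δu/u)² = (2×0.0568)² = 0.0129;  (1·δa/a)² = (1×0.0179)² = 0.000320
δQ/Q = √(0.0132) = 0.115
Q = 62.4, so δQ = 0.115 × 62.4 = 7.18.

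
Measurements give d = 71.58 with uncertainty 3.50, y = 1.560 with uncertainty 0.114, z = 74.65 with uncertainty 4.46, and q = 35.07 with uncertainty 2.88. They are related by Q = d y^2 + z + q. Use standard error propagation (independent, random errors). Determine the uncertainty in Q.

27.4

Let p = d·y^2 = 174.2. δp/p = √((1·δd/d)² + (2·δy/y)²) = √(0.00239 + 0.0214) = 0.154, so δp = 26.8.
Q = p + z + q: δQ = √(δp² + δz² + δq²) = √(721 + 19.9 + 8.29) = 27.4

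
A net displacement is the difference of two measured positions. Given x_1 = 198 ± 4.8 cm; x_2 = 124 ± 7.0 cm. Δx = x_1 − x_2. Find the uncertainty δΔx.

For a sum/difference, combine absolute errors in quadrature:
  (δx_1)² = 23.0;  (δx_2)² = 49.0
δΔx = √(72.0) = 8.49 cm

8.49 cm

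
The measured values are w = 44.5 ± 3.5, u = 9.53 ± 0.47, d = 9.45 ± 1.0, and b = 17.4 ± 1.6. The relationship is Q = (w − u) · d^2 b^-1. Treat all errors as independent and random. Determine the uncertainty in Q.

45.2

Let h = w − u = 35.0. δh = √(δw² + δu²) = √(12.2 + 0.221) = 3.53, so δh/h = 0.101.
Q is then a monomial in h, d, b:
δQ/Q = √((δh/h)² + (2·δd/d)² + (-1·δb/b)²) = √(0.0102 + 0.0448 + 0.00846) = 0.252
Q = 179, so δQ = 0.252 × 179 = 45.2.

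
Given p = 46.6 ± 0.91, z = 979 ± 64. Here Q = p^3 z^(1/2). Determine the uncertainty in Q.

2.12e+05

Q is a product of powers, so relative uncertainties combine in quadrature:
  (3·δp/p)² = (3×0.0195)² = 0.00343;  (½·δz/z)² = (0.5×0.0654)² = 0.00107
δQ/Q = √(0.00450) = 0.0671
Q = 3.17e+06, so δQ = 0.0671 × 3.17e+06 = 2.12e+05.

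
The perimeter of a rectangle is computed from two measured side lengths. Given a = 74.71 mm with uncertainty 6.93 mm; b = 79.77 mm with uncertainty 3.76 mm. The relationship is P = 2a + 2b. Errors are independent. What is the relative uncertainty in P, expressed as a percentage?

5.10%

Absolute uncertainties add in quadrature for a linear combination:
  (2·δa)² = 192;  (2·δb)² = 56.6
δP = √(249) = 15.8 mm
P = 309.0 mm, so δP/P = 15.8/309.0 = 0.0510.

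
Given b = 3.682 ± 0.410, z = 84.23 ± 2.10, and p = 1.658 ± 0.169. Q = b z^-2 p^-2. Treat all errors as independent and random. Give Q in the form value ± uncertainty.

Relative error in a monomial: (δQ/Q)² = Σ (nᵢ · δxᵢ/xᵢ)².
  (1·δb/b)² = (1×0.111)² = 0.0124;  (-2·δz/z)² = (-2×0.0249)² = 0.00249;  (-2·δp/p)² = (-2×0.102)² = 0.0416
δQ/Q = √(0.0564) = 0.238
Q = 0.0001888, so δQ = 0.238 × 0.0001888 = 4.49e-05.

(1.888 ± 0.449) × 10^-4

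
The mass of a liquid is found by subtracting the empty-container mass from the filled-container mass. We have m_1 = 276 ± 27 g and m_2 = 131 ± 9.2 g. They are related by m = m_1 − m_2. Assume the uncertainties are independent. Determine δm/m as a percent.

Absolute uncertainties add in quadrature for a linear combination:
  (δm_1)² = 729;  (δm_2)² = 84.6
δm = √(814) = 28.5 g
m = 145 g, so δm/m = 28.5/145 = 0.197.

19.7%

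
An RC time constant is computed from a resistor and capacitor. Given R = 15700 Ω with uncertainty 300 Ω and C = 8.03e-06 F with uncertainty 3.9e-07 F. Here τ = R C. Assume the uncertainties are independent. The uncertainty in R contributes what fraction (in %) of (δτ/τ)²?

(δτ/τ)² = (1·δR/R)² + (1·δC/C)²
  R term: (1×0.0191)² = 0.000365
  C term: (1×0.0486)² = 0.00236
Total = 0.00272. Share from R = 0.000365/0.00272 = 0.134.

13.4%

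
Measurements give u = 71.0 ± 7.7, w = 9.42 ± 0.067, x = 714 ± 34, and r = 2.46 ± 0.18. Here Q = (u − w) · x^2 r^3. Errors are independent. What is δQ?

Let h = u − w = 61.6. δh = √(δu² + δw²) = √(59.3 + 0.00449) = 7.70, so δh/h = 0.125.
Q is then a monomial in h, x, r:
δQ/Q = √((δh/h)² + (2·δx/x)² + (3·δr/r)²) = √(0.0156 + 0.00907 + 0.0482) = 0.270
Q = 4.67e+08, so δQ = 0.270 × 4.67e+08 = 1.26e+08.

1.26e+08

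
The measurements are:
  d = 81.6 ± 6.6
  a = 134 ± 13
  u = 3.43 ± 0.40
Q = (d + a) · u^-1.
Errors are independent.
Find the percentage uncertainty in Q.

Let w = d + a = 216. δw = √(δd² + δa²) = √(43.6 + 169) = 14.6, so δw/w = 0.0676.
Q is then a monomial in w, u:
δQ/Q = √((δw/w)² + (-1·δu/u)²) = √(0.00457 + 0.0136) = 0.135

13.5%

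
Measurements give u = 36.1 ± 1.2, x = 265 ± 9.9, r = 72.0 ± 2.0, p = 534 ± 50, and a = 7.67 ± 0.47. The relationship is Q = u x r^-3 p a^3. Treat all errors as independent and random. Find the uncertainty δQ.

Each factor contributes (exponent × relative error)² to (δQ/Q)²:
  (1·δu/u)² = (1×0.0332)² = 0.00110;  (1·δx/x)² = (1×0.0374)² = 0.00140;  (-3·δr/r)² = (-3×0.0278)² = 0.00694;  (1·δp/p)² = (1×0.0936)² = 0.00877;  (3·δa/a)² = (3×0.0613)² = 0.0338
δQ/Q = √(0.0520) = 0.228
Q = 6180, so δQ = 0.228 × 6180 = 1410.

1410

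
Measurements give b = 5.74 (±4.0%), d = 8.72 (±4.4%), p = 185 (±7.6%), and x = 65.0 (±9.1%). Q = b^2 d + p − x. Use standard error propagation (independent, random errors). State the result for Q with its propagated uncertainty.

407 ± 30.3

Let w = b^2·d = 287. δw/w = √((2·δb/b)² + (1·δd/d)²) = √(0.00640 + 0.00194) = 0.0913, so δw = 26.2.
Q = w + p − x: δQ = √(δw² + δp² + δx²) = √(688 + 198 + 35.0) = 30.3
Q = 407.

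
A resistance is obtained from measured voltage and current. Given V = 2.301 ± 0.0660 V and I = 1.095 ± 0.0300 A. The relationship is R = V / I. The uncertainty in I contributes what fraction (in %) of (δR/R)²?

(δR/R)² = (1·δV/V)² + (-1·δI/I)²
  V term: (1×0.0287)² = 0.000823
  I term: (-1×0.0274)² = 0.000751
Total = 0.00157. Share from I = 0.000751/0.00157 = 0.477.

47.7%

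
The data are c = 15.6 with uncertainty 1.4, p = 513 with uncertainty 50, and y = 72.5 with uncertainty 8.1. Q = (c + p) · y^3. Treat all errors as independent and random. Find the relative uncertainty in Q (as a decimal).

Let u = c + p = 529. δu = √(δc² + δp²) = √(1.96 + 2500) = 50.0, so δu/u = 0.0946.
Q is then a monomial in u, y:
δQ/Q = √((δu/u)² + (3·δy/y)²) = √(0.00895 + 0.112) = 0.348

0.348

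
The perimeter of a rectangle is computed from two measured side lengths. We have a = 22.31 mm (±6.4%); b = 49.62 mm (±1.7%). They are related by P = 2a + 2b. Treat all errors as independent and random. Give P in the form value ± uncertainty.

For a sum/difference, combine absolute errors in quadrature:
  (2·δa)² = 8.15;  (2·δb)² = 2.85
δP = √(11.0) = 3.32 mm
P = 143.9 mm.

143.9 ± 3.32 mm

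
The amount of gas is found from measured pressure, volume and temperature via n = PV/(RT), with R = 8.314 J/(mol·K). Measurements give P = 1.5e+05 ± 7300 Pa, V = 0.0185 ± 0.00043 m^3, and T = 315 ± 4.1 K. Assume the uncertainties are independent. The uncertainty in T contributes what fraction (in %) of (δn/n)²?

(δn/n)² = (1·δP/P)² + (1·δV/V)² + (-1·δT/T)²
  P term: (1×0.0487)² = 0.00237
  V term: (1×0.0232)² = 0.000540
  T term: (-1×0.0130)² = 0.000169
Total = 0.00308. Share from T = 0.000169/0.00308 = 0.0550.

5.50%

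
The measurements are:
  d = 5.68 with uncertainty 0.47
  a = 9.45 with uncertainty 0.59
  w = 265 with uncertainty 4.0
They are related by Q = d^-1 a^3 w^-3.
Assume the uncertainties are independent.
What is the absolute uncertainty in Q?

Since Q is a product/quotient, work with relative uncertainties:
  (-1·δd/d)² = (-1×0.0827)² = 0.00685;  (3·δa/a)² = (3×0.0624)² = 0.0351;  (-3·δw/w)² = (-3×0.0151)² = 0.00205
δQ/Q = √(0.0440) = 0.210
Q = 7.98e-06, so δQ = 0.210 × 7.98e-06 = 1.67e-06.

1.67e-06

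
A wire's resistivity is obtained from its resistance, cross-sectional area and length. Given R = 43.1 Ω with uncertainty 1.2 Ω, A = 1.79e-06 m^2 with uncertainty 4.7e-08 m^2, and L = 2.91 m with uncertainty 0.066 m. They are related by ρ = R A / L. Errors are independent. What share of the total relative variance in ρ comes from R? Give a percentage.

39.2%

(δρ/ρ)² = (1·δR/R)² + (1·δA/A)² + (-1·δL/L)²
  R term: (1×0.0278)² = 0.000775
  A term: (1×0.0263)² = 0.000689
  L term: (-1×0.0227)² = 0.000514
Total = 0.00198. Share from R = 0.000775/0.00198 = 0.392.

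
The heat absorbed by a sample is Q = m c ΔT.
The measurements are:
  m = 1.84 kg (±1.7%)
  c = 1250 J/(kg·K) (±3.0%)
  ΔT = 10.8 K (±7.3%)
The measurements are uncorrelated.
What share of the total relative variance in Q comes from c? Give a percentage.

13.8%

(δQ/Q)² = (1·δm/m)² + (1·δc/c)² + (1·δΔT/ΔT)²
  m term: (1×0.0170)² = 0.000289
  c term: (1×0.0300)² = 0.000900
  ΔT term: (1×0.0730)² = 0.00533
Total = 0.00652. Share from c = 0.000900/0.00652 = 0.138.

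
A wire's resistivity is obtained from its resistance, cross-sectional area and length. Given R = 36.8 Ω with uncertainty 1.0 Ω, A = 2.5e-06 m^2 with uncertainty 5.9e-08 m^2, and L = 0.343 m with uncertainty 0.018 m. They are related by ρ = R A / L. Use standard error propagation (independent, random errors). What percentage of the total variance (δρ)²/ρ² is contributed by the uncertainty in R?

18.2%

(δρ/ρ)² = (1·δR/R)² + (1·δA/A)² + (-1·δL/L)²
  R term: (1×0.0272)² = 0.000738
  A term: (1×0.0236)² = 0.000557
  L term: (-1×0.0525)² = 0.00275
Total = 0.00405. Share from R = 0.000738/0.00405 = 0.182.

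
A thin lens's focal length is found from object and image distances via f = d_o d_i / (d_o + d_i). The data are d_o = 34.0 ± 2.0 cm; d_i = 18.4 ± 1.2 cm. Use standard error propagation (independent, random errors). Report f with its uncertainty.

11.9 ± 0.562 cm

∂f/∂d_o = (d_i/(d_o+d_i))² = 0.123;  ∂f/∂d_i = (d_o/(d_o+d_i))² = 0.421
δf = √((∂f/∂d_o · δd_o)² + (∂f/∂d_i · δd_i)²) = √(0.0608 + 0.255) = 0.562 cm
f = 11.9 cm.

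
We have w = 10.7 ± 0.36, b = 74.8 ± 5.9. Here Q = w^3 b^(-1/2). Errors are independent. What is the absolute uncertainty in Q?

Products/powers → add relative errors in quadrature, weighted by exponent:
  (3·δw/w)² = (3×0.0336)² = 0.0102;  (−½·δb/b)² = (-0.5×0.0789)² = 0.00156
δQ/Q = √(0.0117) = 0.108
Q = 142, so δQ = 0.108 × 142 = 15.3.

15.3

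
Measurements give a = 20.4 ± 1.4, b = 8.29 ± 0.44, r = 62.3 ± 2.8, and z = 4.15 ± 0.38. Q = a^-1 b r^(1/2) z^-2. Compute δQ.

0.0380

Relative error in a monomial: (δQ/Q)² = Σ (nᵢ · δxᵢ/xᵢ)².
  (-1·δa/a)² = (-1×0.0686)² = 0.00471;  (1·δb/b)² = (1×0.0531)² = 0.00282;  (½·δr/r)² = (0.5×0.0449)² = 0.000505;  (-2·δz/z)² = (-2×0.0916)² = 0.0335
δQ/Q = √(0.0416) = 0.204
Q = 0.186, so δQ = 0.204 × 0.186 = 0.0380.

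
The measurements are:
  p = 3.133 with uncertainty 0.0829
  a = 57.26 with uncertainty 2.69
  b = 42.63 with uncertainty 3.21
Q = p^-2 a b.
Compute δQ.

Relative error in a monomial: (δQ/Q)² = Σ (nᵢ · δxᵢ/xᵢ)².
  (-2·δp/p)² = (-2×0.0265)² = 0.00280;  (1·δa/a)² = (1×0.0470)² = 0.00221;  (1·δb/b)² = (1×0.0753)² = 0.00567
δQ/Q = √(0.0107) = 0.103
Q = 248.7, so δQ = 0.103 × 248.7 = 25.7.

25.7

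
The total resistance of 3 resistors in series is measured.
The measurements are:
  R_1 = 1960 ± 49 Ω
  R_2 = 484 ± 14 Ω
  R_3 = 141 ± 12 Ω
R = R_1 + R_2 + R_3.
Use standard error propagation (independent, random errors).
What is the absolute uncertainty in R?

52.4 Ω

R is a linear combination, so absolute uncertainties add in quadrature:
  (δR_1)² = 2400;  (δR_2)² = 196;  (δR_3)² = 144
δR = √(2740) = 52.4 Ω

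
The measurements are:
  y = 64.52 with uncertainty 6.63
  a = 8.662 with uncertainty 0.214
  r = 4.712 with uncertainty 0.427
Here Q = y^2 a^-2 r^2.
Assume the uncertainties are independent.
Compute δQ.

343

For a monomial Q ∝ y^2, a^-2, r^2, fractional errors add in quadrature:
  (2·δy/y)² = (2×0.103)² = 0.0422;  (-2·δa/a)² = (-2×0.0247)² = 0.00244;  (2·δr/r)² = (2×0.0906)² = 0.0328
δQ/Q = √(0.0775) = 0.278
Q = 1232, so δQ = 0.278 × 1232 = 343.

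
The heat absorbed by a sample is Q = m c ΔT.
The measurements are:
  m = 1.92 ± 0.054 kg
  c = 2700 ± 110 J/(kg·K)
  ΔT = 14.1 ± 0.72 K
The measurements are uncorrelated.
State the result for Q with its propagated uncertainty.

73100 ± 5200 J

Since Q is a product/quotient, work with relative uncertainties:
  (1·δm/m)² = (1×0.0281)² = 0.000791;  (1·δc/c)² = (1×0.0407)² = 0.00166;  (1·δΔT/ΔT)² = (1×0.0511)² = 0.00261
δQ/Q = √(0.00506) = 0.0711
Q = 73100 J, so δQ = 0.0711 × 73100 = 5200 J.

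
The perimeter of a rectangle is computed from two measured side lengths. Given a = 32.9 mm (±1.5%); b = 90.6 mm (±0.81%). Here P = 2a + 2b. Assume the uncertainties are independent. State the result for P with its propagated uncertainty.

Each term contributes (cᵢ δxᵢ)² to (δP)²:
  (2·δa)² = 0.974;  (2·δb)² = 2.15
δP = √(3.13) = 1.77 mm
P = 247 mm.

247 ± 1.77 mm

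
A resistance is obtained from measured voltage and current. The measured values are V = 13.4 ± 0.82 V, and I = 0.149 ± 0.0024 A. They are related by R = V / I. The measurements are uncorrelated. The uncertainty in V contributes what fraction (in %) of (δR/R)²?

(δR/R)² = (1·δV/V)² + (-1·δI/I)²
  V term: (1×0.0612)² = 0.00374
  I term: (-1×0.0161)² = 0.000259
Total = 0.00400. Share from V = 0.00374/0.00400 = 0.935.

93.5%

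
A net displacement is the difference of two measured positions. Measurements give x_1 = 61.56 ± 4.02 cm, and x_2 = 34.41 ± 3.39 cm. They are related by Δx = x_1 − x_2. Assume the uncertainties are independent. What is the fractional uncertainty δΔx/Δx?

Δx is a linear combination, so absolute uncertainties add in quadrature:
  (δx_1)² = 16.2;  (δx_2)² = 11.5
δΔx = √(27.7) = 5.26 cm
Δx = 27.15 cm, so δΔx/Δx = 5.26/27.15 = 0.194.

0.194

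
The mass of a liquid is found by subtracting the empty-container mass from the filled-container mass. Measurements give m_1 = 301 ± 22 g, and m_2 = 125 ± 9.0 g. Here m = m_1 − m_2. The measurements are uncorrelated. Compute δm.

23.8 g

m is a linear combination, so absolute uncertainties add in quadrature:
  (δm_1)² = 484;  (δm_2)² = 81.0
δm = √(565) = 23.8 g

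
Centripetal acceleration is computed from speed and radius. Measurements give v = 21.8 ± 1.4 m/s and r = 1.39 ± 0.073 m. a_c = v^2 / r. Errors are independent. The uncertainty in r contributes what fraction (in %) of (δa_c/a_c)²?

14.3%

(δa_c/a_c)² = (2·δv/v)² + (-1·δr/r)²
  v term: (2×0.0642)² = 0.0165
  r term: (-1×0.0525)² = 0.00276
Total = 0.0193. Share from r = 0.00276/0.0193 = 0.143.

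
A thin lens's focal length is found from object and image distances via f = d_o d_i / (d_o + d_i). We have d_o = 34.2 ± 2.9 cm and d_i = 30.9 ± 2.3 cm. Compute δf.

0.911 cm

∂f/∂d_o = (d_i/(d_o+d_i))² = 0.225;  ∂f/∂d_i = (d_o/(d_o+d_i))² = 0.276
δf = √((∂f/∂d_o · δd_o)² + (∂f/∂d_i · δd_i)²) = √(0.427 + 0.403) = 0.911 cm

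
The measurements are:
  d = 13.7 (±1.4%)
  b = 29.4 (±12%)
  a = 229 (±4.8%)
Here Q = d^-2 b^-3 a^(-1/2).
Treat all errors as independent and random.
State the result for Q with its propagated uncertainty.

Q is a product of powers, so relative uncertainties combine in quadrature:
  (-2·δd/d)² = (-2×0.0140)² = 0.000784;  (-3·δb/b)² = (-3×0.120)² = 0.130;  (−½·δa/a)² = (-0.5×0.0480)² = 0.000576
δQ/Q = √(0.131) = 0.362
Q = 1.39e-08, so δQ = 0.362 × 1.39e-08 = 5.01e-09.

(1.39 ± 0.501) × 10^-8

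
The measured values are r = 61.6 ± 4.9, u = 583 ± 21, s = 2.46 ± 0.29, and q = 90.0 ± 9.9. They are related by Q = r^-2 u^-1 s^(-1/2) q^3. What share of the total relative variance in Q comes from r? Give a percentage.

18.2%

(δQ/Q)² = (-2·δr/r)² + (-1·δu/u)² + (−½·δs/s)² + (3·δq/q)²
  r term: (-2×0.0795)² = 0.0253
  u term: (-1×0.0360)² = 0.00130
  s term: (-0.5×0.118)² = 0.00347
  q term: (3×0.110)² = 0.109
Total = 0.139. Share from r = 0.0253/0.139 = 0.182.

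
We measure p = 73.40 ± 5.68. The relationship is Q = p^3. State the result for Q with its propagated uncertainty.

Q ∝ p^3, so δQ/Q = |3| · δp/p = 3 × 0.0774 = 0.232.
Q = 395400, so δQ = 0.232 × 395400 = 91800.

395400 ± 91800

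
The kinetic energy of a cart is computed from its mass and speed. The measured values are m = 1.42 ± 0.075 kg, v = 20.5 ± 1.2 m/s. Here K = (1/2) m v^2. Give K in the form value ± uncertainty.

For a monomial K ∝ m, v^2, fractional errors add in quadrature:
  (1·δm/m)² = (1×0.0528)² = 0.00279;  (2·δv/v)² = (2×0.0585)² = 0.0137
δK/K = √(0.0165) = 0.128
K = 298 J, so δK = 0.128 × 298 = 38.3 J.

298 ± 38.3 J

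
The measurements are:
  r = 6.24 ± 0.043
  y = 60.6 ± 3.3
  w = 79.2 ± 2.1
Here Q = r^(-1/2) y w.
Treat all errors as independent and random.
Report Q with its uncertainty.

For a monomial Q ∝ r^(-1/2), y, w, fractional errors add in quadrature:
  (−½·δr/r)² = (-0.5×0.00689)² = 1.19e-05;  (1·δy/y)² = (1×0.0545)² = 0.00297;  (1·δw/w)² = (1×0.0265)² = 0.000703
δQ/Q = √(0.00368) = 0.0607
Q = 1920, so δQ = 0.0607 × 1920 = 117.

1920 ± 117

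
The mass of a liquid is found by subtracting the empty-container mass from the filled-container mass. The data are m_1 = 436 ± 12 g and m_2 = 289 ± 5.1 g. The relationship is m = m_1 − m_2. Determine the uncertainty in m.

13.0 g

m is a linear combination, so absolute uncertainties add in quadrature:
  (δm_1)² = 144;  (δm_2)² = 26.0
δm = √(170) = 13.0 g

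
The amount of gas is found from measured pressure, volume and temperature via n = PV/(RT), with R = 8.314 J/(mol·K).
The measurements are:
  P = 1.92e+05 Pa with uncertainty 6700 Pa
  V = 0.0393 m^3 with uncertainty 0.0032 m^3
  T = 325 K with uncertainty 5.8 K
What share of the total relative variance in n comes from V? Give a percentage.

81.2%

(δn/n)² = (1·δP/P)² + (1·δV/V)² + (-1·δT/T)²
  P term: (1×0.0349)² = 0.00122
  V term: (1×0.0814)² = 0.00663
  T term: (-1×0.0178)² = 0.000318
Total = 0.00817. Share from V = 0.00663/0.00817 = 0.812.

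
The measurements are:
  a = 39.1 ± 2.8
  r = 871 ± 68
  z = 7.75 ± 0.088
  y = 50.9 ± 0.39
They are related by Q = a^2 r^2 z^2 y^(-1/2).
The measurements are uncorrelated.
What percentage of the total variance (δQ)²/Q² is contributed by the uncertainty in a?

45.2%

(δQ/Q)² = (2·δa/a)² + (2·δr/r)² + (2·δz/z)² + (−½·δy/y)²
  a term: (2×0.0716)² = 0.0205
  r term: (2×0.0781)² = 0.0244
  z term: (2×0.0114)² = 0.000516
  y term: (-0.5×0.00766)² = 1.47e-05
Total = 0.0454. Share from a = 0.0205/0.0454 = 0.452.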